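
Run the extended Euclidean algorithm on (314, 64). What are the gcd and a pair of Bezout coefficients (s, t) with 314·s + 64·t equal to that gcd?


Euclidean algorithm on (314, 64) — divide until remainder is 0:
  314 = 4 · 64 + 58
  64 = 1 · 58 + 6
  58 = 9 · 6 + 4
  6 = 1 · 4 + 2
  4 = 2 · 2 + 0
gcd(314, 64) = 2.
Track Bezout coefficients alongside the remainders: start with r₀ = 314 = a·1 + b·0 (s = 1, t = 0) and r₁ = 64 = a·0 + b·1 (s = 0, t = 1); each new remainder r_{k+1} = r_{k-1} − q_k·r_k inherits s_{k+1} = s_{k-1} − q_k·s_k, t_{k+1} = t_{k-1} − q_k·t_k, so r_k = a·s_k + b·t_k at every step:
  q = 4: r = 58, s = 1 − 4·0 = 1, t = 0 − 4·1 = -4  (check: 314·1 + 64·(-4) = 58)
  q = 1: r = 6, s = 0 − 1·1 = -1, t = 1 − 1·(-4) = 5  (check: 314·(-1) + 64·5 = 6)
  q = 9: r = 4, s = 1 − 9·(-1) = 10, t = -4 − 9·5 = -49  (check: 314·10 + 64·(-49) = 4)
  q = 1: r = 2, s = -1 − 1·10 = -11, t = 5 − 1·(-49) = 54  (check: 314·(-11) + 64·54 = 2)
The row with r = 2 (the gcd) gives the Bezout coefficients s = -11, t = 54.
Result: 314 · (-11) + 64 · (54) = 2.

gcd(314, 64) = 2; s = -11, t = 54 (check: 314·(-11) + 64·54 = 2).


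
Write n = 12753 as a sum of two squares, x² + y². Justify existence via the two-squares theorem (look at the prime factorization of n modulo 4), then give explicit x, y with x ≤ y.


Step 1: Factor n = 12753 = 3^2 · 13 · 109.
Step 2: Check the mod-4 condition on each prime factor: 3 ≡ 3 (mod 4), exponent 2 (must be even); 13 ≡ 1 (mod 4), exponent 1; 109 ≡ 1 (mod 4), exponent 1.
All primes ≡ 3 (mod 4) appear to even exponent (or don't appear), so by the two-squares theorem n IS expressible as a sum of two squares.
Step 3: Build a representation. Group n = k² · m with k = 3 and m = 13 · 109 = 1417 (a product of primes ≡ 1 (mod 4)); a representation of m scales to one of n via (k·x)² + (k·y)² = k²(x² + y²). Each prime p ≡ 1 (mod 4) is itself a sum of two squares; find a² by testing p − a² for a perfect square:
  13: 13 − 1² = 12, 13 − 2² = 9 = 3² ⇒ 13 = 2² + 3².
  109: 109 − 1² = 108, 109 − 2² = 105, 109 − 3² = 100 = 10² ⇒ 109 = 3² + 10².
  Combine using the Brahmagupta–Fibonacci identity (a² + b²)(c² + d²) = (ac − bd)² + (ad + bc)² = (ac + bd)² + (ad − bc)²:
  13 · 109 = 1417: from (2² + 3²)(3² + 10²), take (2·3 − 3·10, 2·10 + 3·3) = (6 − 30, 20 + 9) = (-24, 29); dropping signs (only squares matter) gives (24, 29); check 24² + 29² = 576 + 841 = 1417 ✓.
  Scale by k = 3: (3·24, 3·29) = (72, 87).
Step 4: Order so x ≤ y and verify: 72² + 87² = 5184 + 7569 = 12753 = n. ✓

n = 12753 = 72² + 87² (one valid representation with x ≤ y).


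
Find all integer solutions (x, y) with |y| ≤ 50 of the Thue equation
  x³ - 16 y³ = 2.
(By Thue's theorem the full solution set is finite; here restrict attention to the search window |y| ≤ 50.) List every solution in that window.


The equation is x³ - 16y³ = 2. For fixed y, x³ = 16·y³ + 2, so a solution requires the RHS to be a perfect cube.
Strategy: iterate y from -50 to 50, compute RHS = 16·y³ + 2, and check whether it is a (positive or negative) perfect cube.
Check small values of y:
  y = 0: RHS = 2 is not a perfect cube.
  y = 1: RHS = 18 is not a perfect cube.
  y = -1: RHS = -14 is not a perfect cube.
  y = 2: RHS = 130 is not a perfect cube.
  y = -2: RHS = -126 is not a perfect cube.
  y = 3: RHS = 434 is not a perfect cube.
  y = -3: RHS = -430 is not a perfect cube.
Continuing the search up to |y| = 50 finds no solutions either.
No (x, y) in the scanned range satisfies the equation.

No integer solutions with |y| ≤ 50.


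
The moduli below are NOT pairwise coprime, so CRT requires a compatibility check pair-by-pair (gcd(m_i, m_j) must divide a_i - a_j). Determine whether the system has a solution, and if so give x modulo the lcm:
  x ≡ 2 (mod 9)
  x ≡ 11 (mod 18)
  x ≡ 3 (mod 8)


Moduli 9, 18, 8 are not pairwise coprime, so CRT works modulo lcm(m_i) when all pairwise compatibility conditions hold.
Pairwise compatibility: gcd(m_i, m_j) must divide a_i - a_j for every pair.
Merge one congruence at a time:
  Start: x ≡ 2 (mod 9).
  Combine with x ≡ 11 (mod 18): gcd(9, 18) = 9; 11 - 2 = 9, which IS divisible by 9, so compatible.
    Write x = 2 + 9·t and substitute into x ≡ 11 (mod 18): 9·t ≡ 11 − 2 = 9 (mod 18).
    Divide the congruence (and modulus) by g = 9: 1·t ≡ 1 (mod 2).
    So t ≡ 1 (mod 2).
    Then x = 2 + 9·1 = 11, valid modulo lcm(9, 18) = 18: x ≡ 11 (mod 18).
  Combine with x ≡ 3 (mod 8): gcd(18, 8) = 2; 3 - 11 = -8, which IS divisible by 2, so compatible.
    Write x = 11 + 18·t and substitute into x ≡ 3 (mod 8): 18·t ≡ 3 − 11 = -8 (mod 8).
    Divide the congruence (and modulus) by g = 2: 9·t ≡ -4 (mod 4).
    Reduce coefficients mod 4: 1·t ≡ 0 (mod 4).
    So t ≡ 0 (mod 4).
    Then x = 11 + 18·0 = 11, valid modulo lcm(18, 8) = 72: x ≡ 11 (mod 72).
Verify: 11 mod 9 = 2, 11 mod 18 = 11, 11 mod 8 = 3.

x ≡ 11 (mod 72).


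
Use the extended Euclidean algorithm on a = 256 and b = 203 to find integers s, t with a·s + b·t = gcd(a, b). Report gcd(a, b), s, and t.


Euclidean algorithm on (256, 203) — divide until remainder is 0:
  256 = 1 · 203 + 53
  203 = 3 · 53 + 44
  53 = 1 · 44 + 9
  44 = 4 · 9 + 8
  9 = 1 · 8 + 1
  8 = 8 · 1 + 0
gcd(256, 203) = 1.
Track Bezout coefficients alongside the remainders: start with r₀ = 256 = a·1 + b·0 (s = 1, t = 0) and r₁ = 203 = a·0 + b·1 (s = 0, t = 1); each new remainder r_{k+1} = r_{k-1} − q_k·r_k inherits s_{k+1} = s_{k-1} − q_k·s_k, t_{k+1} = t_{k-1} − q_k·t_k, so r_k = a·s_k + b·t_k at every step:
  q = 1: r = 53, s = 1 − 1·0 = 1, t = 0 − 1·1 = -1  (check: 256·1 + 203·(-1) = 53)
  q = 3: r = 44, s = 0 − 3·1 = -3, t = 1 − 3·(-1) = 4  (check: 256·(-3) + 203·4 = 44)
  q = 1: r = 9, s = 1 − 1·(-3) = 4, t = -1 − 1·4 = -5  (check: 256·4 + 203·(-5) = 9)
  q = 4: r = 8, s = -3 − 4·4 = -19, t = 4 − 4·(-5) = 24  (check: 256·(-19) + 203·24 = 8)
  q = 1: r = 1, s = 4 − 1·(-19) = 23, t = -5 − 1·24 = -29  (check: 256·23 + 203·(-29) = 1)
The row with r = 1 (the gcd) gives the Bezout coefficients s = 23, t = -29.
Result: 256 · (23) + 203 · (-29) = 1.

gcd(256, 203) = 1; s = 23, t = -29 (check: 256·23 + 203·(-29) = 1).


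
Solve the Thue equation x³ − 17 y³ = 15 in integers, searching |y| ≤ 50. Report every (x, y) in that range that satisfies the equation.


The equation is x³ - 17y³ = 15. For fixed y, x³ = 17·y³ + 15, so a solution requires the RHS to be a perfect cube.
Strategy: iterate y from -50 to 50, compute RHS = 17·y³ + 15, and check whether it is a (positive or negative) perfect cube.
Check small values of y:
  y = 0: RHS = 15 is not a perfect cube.
  y = 1: RHS = 32 is not a perfect cube.
  y = -1: RHS = -2 is not a perfect cube.
  y = 2: RHS = 151 is not a perfect cube.
  y = -2: RHS = -121 is not a perfect cube.
  y = 3: RHS = 474 is not a perfect cube.
  y = -3: RHS = -444 is not a perfect cube.
Continuing the search up to |y| = 50 finds no solutions either.
No (x, y) in the scanned range satisfies the equation.

No integer solutions with |y| ≤ 50.


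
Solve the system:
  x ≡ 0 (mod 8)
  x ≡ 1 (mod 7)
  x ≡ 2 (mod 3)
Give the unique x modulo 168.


Moduli 8, 7, 3 are pairwise coprime; by CRT there is a unique solution modulo M = 8 · 7 · 3 = 168.
Solve pairwise, accumulating the modulus:
  Start with x ≡ 0 (mod 8).
  Combine with x ≡ 1 (mod 7): since gcd(8, 7) = 1, we get a unique residue mod 56.
    Write x = 0 + 8·t and substitute into x ≡ 1 (mod 7): 8·t ≡ 1 − 0 = 1 (mod 7).
    Reduce coefficients mod 7: 1·t ≡ 1 (mod 7).
    So t ≡ 1 (mod 7).
    Then x = 0 + 8·1 = 8, valid modulo lcm(8, 7) = 56: x ≡ 8 (mod 56).
  Combine with x ≡ 2 (mod 3): since gcd(56, 3) = 1, we get a unique residue mod 168.
    Write x = 8 + 56·t and substitute into x ≡ 2 (mod 3): 56·t ≡ 2 − 8 = -6 (mod 3).
    Reduce coefficients mod 3: 2·t ≡ 0 (mod 3).
    The inverse of 2 mod 3 is 2 (since 2·2 = 4 = 1·3 + 1), so t ≡ 2·0 = 0 ≡ 0 (mod 3).
    Then x = 8 + 56·0 = 8, valid modulo lcm(56, 3) = 168: x ≡ 8 (mod 168).
Verify: 8 mod 8 = 0 ✓, 8 mod 7 = 1 ✓, 8 mod 3 = 2 ✓.

x ≡ 8 (mod 168).


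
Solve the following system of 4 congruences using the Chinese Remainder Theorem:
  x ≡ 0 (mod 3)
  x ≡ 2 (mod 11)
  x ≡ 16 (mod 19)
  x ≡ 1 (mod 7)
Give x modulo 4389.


Product of moduli M = 3 · 11 · 19 · 7 = 4389.
Merge one congruence at a time:
  Start: x ≡ 0 (mod 3).
  Combine with x ≡ 2 (mod 11); new modulus lcm = 33.
    Write x = 0 + 3·t and substitute into x ≡ 2 (mod 11): 3·t ≡ 2 − 0 = 2 (mod 11).
    The inverse of 3 mod 11 is 4 (since 3·4 = 12 = 1·11 + 1), so t ≡ 4·2 = 8 ≡ 8 (mod 11).
    Then x = 0 + 3·8 = 24, valid modulo lcm(3, 11) = 33: x ≡ 24 (mod 33).
  Combine with x ≡ 16 (mod 19); new modulus lcm = 627.
    Write x = 24 + 33·t and substitute into x ≡ 16 (mod 19): 33·t ≡ 16 − 24 = -8 (mod 19).
    Reduce coefficients mod 19: 14·t ≡ 11 (mod 19).
    The inverse of 14 mod 19 is 15 (since 14·15 = 210 = 11·19 + 1), so t ≡ 15·11 = 165 ≡ 13 (mod 19).
    Then x = 24 + 33·13 = 453, valid modulo lcm(33, 19) = 627: x ≡ 453 (mod 627).
  Combine with x ≡ 1 (mod 7); new modulus lcm = 4389.
    Write x = 453 + 627·t and substitute into x ≡ 1 (mod 7): 627·t ≡ 1 − 453 = -452 (mod 7).
    Reduce coefficients mod 7: 4·t ≡ 3 (mod 7).
    The inverse of 4 mod 7 is 2 (since 4·2 = 8 = 1·7 + 1), so t ≡ 2·3 = 6 ≡ 6 (mod 7).
    Then x = 453 + 627·6 = 4215, valid modulo lcm(627, 7) = 4389: x ≡ 4215 (mod 4389).
Verify against each original: 4215 mod 3 = 0, 4215 mod 11 = 2, 4215 mod 19 = 16, 4215 mod 7 = 1.

x ≡ 4215 (mod 4389).


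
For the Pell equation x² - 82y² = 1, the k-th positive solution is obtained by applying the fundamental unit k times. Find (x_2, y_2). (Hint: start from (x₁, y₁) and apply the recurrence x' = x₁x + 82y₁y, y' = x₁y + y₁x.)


Step 1: Find the fundamental solution (x₁, y₁) of x² - 82y² = 1.
  Expand √82 as a continued fraction. a₀ = ⌊√82⌋ = 9; iterate m_{k+1} = d_k·a_k − m_k, d_{k+1} = (82 − m_{k+1}²)/d_k, a_{k+1} = ⌊(a₀ + m_{k+1})/d_{k+1}⌋ (starting m₀ = 0, d₀ = 1), with convergents p_k = a_k·p_{k-1} + p_{k-2}, q_k = a_k·q_{k-1} + q_{k-2} (p₋₁ = 1, q₋₁ = 0):
  k = 0: a₀ = 9; p₀/q₀ = 9/1; p₀² − 82·q₀² = 81 − 82 = -1.
  k = 1: m = 9, d = 1, a = ⌊(9 + 9)/1⌋ = 18; p/q = (18·9 + 1)/(18·1 + 0) = 163/18; p² − 82·q² = 26569 − 26568 = 1.
  The first convergent with p² − 82·q² = 1 gives the fundamental solution (x₁, y₁) = (163, 18).
Step 2: Apply the recurrence (x_{n+1}, y_{n+1}) = (x₁x_n + 82y₁y_n, x₁y_n + y₁x_n) repeatedly.
  From (x_1, y_1) = (163, 18): x_2 = 163·163 + 82·18·18 = 53137; y_2 = 163·18 + 18·163 = 5868.
Step 3: Verify x_2² - 82·y_2² = 2823540769 - 2823540768 = 1 (should be 1). ✓

(x_1, y_1) = (163, 18); (x_2, y_2) = (53137, 5868).


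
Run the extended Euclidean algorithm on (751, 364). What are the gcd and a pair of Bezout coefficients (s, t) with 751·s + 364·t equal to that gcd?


Euclidean algorithm on (751, 364) — divide until remainder is 0:
  751 = 2 · 364 + 23
  364 = 15 · 23 + 19
  23 = 1 · 19 + 4
  19 = 4 · 4 + 3
  4 = 1 · 3 + 1
  3 = 3 · 1 + 0
gcd(751, 364) = 1.
Track Bezout coefficients alongside the remainders: start with r₀ = 751 = a·1 + b·0 (s = 1, t = 0) and r₁ = 364 = a·0 + b·1 (s = 0, t = 1); each new remainder r_{k+1} = r_{k-1} − q_k·r_k inherits s_{k+1} = s_{k-1} − q_k·s_k, t_{k+1} = t_{k-1} − q_k·t_k, so r_k = a·s_k + b·t_k at every step:
  q = 2: r = 23, s = 1 − 2·0 = 1, t = 0 − 2·1 = -2  (check: 751·1 + 364·(-2) = 23)
  q = 15: r = 19, s = 0 − 15·1 = -15, t = 1 − 15·(-2) = 31  (check: 751·(-15) + 364·31 = 19)
  q = 1: r = 4, s = 1 − 1·(-15) = 16, t = -2 − 1·31 = -33  (check: 751·16 + 364·(-33) = 4)
  q = 4: r = 3, s = -15 − 4·16 = -79, t = 31 − 4·(-33) = 163  (check: 751·(-79) + 364·163 = 3)
  q = 1: r = 1, s = 16 − 1·(-79) = 95, t = -33 − 1·163 = -196  (check: 751·95 + 364·(-196) = 1)
The row with r = 1 (the gcd) gives the Bezout coefficients s = 95, t = -196.
Result: 751 · (95) + 364 · (-196) = 1.

gcd(751, 364) = 1; s = 95, t = -196 (check: 751·95 + 364·(-196) = 1).


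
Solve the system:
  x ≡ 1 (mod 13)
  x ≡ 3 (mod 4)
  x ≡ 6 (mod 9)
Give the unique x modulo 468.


Moduli 13, 4, 9 are pairwise coprime; by CRT there is a unique solution modulo M = 13 · 4 · 9 = 468.
Solve pairwise, accumulating the modulus:
  Start with x ≡ 1 (mod 13).
  Combine with x ≡ 3 (mod 4): since gcd(13, 4) = 1, we get a unique residue mod 52.
    Write x = 1 + 13·t and substitute into x ≡ 3 (mod 4): 13·t ≡ 3 − 1 = 2 (mod 4).
    Reduce coefficients mod 4: 1·t ≡ 2 (mod 4).
    So t ≡ 2 (mod 4).
    Then x = 1 + 13·2 = 27, valid modulo lcm(13, 4) = 52: x ≡ 27 (mod 52).
  Combine with x ≡ 6 (mod 9): since gcd(52, 9) = 1, we get a unique residue mod 468.
    Write x = 27 + 52·t and substitute into x ≡ 6 (mod 9): 52·t ≡ 6 − 27 = -21 (mod 9).
    Reduce coefficients mod 9: 7·t ≡ 6 (mod 9).
    The inverse of 7 mod 9 is 4 (since 7·4 = 28 = 3·9 + 1), so t ≡ 4·6 = 24 ≡ 6 (mod 9).
    Then x = 27 + 52·6 = 339, valid modulo lcm(52, 9) = 468: x ≡ 339 (mod 468).
Verify: 339 mod 13 = 1 ✓, 339 mod 4 = 3 ✓, 339 mod 9 = 6 ✓.

x ≡ 339 (mod 468).


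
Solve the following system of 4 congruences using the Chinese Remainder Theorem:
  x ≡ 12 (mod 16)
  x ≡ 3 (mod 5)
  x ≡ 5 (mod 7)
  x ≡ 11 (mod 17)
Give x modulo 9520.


Product of moduli M = 16 · 5 · 7 · 17 = 9520.
Merge one congruence at a time:
  Start: x ≡ 12 (mod 16).
  Combine with x ≡ 3 (mod 5); new modulus lcm = 80.
    Write x = 12 + 16·t and substitute into x ≡ 3 (mod 5): 16·t ≡ 3 − 12 = -9 (mod 5).
    Reduce coefficients mod 5: 1·t ≡ 1 (mod 5).
    So t ≡ 1 (mod 5).
    Then x = 12 + 16·1 = 28, valid modulo lcm(16, 5) = 80: x ≡ 28 (mod 80).
  Combine with x ≡ 5 (mod 7); new modulus lcm = 560.
    Write x = 28 + 80·t and substitute into x ≡ 5 (mod 7): 80·t ≡ 5 − 28 = -23 (mod 7).
    Reduce coefficients mod 7: 3·t ≡ 5 (mod 7).
    The inverse of 3 mod 7 is 5 (since 3·5 = 15 = 2·7 + 1), so t ≡ 5·5 = 25 ≡ 4 (mod 7).
    Then x = 28 + 80·4 = 348, valid modulo lcm(80, 7) = 560: x ≡ 348 (mod 560).
  Combine with x ≡ 11 (mod 17); new modulus lcm = 9520.
    Write x = 348 + 560·t and substitute into x ≡ 11 (mod 17): 560·t ≡ 11 − 348 = -337 (mod 17).
    Reduce coefficients mod 17: 16·t ≡ 3 (mod 17).
    The inverse of 16 mod 17 is 16 (since 16·16 = 256 = 15·17 + 1), so t ≡ 16·3 = 48 ≡ 14 (mod 17).
    Then x = 348 + 560·14 = 8188, valid modulo lcm(560, 17) = 9520: x ≡ 8188 (mod 9520).
Verify against each original: 8188 mod 16 = 12, 8188 mod 5 = 3, 8188 mod 7 = 5, 8188 mod 17 = 11.

x ≡ 8188 (mod 9520).


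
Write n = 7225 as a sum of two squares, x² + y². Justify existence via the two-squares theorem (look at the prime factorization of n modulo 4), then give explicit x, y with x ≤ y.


Step 1: Factor n = 7225 = 5^2 · 17^2.
Step 2: Check the mod-4 condition on each prime factor: 5 ≡ 1 (mod 4), exponent 2; 17 ≡ 1 (mod 4), exponent 2.
All primes ≡ 3 (mod 4) appear to even exponent (or don't appear), so by the two-squares theorem n IS expressible as a sum of two squares.
Step 3: Build a representation. Group n = k² · m with k = 5 and m = 17 · 17 = 289 (a product of primes ≡ 1 (mod 4)); a representation of m scales to one of n via (k·x)² + (k·y)² = k²(x² + y²). Each prime p ≡ 1 (mod 4) is itself a sum of two squares; find a² by testing p − a² for a perfect square:
  17: 17 − 1² = 16 = 4² ⇒ 17 = 1² + 4².
  Combine using the Brahmagupta–Fibonacci identity (a² + b²)(c² + d²) = (ac − bd)² + (ad + bc)² = (ac + bd)² + (ad − bc)²:
  17 · 17 = 289: from (1² + 4²)(1² + 4²), take (1·1 − 4·4, 1·4 + 4·1) = (1 − 16, 4 + 4) = (-15, 8); dropping signs (only squares matter) gives (15, 8); check 15² + 8² = 225 + 64 = 289 ✓.
  Scale by k = 5: (5·15, 5·8) = (75, 40).
Step 4: Order so x ≤ y and verify: 40² + 75² = 1600 + 5625 = 7225 = n. ✓

n = 7225 = 40² + 75² (one valid representation with x ≤ y).


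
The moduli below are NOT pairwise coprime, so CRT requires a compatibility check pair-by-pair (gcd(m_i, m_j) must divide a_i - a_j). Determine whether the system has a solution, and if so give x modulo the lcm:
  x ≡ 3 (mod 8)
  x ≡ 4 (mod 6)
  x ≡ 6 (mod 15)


Moduli 8, 6, 15 are not pairwise coprime, so CRT works modulo lcm(m_i) when all pairwise compatibility conditions hold.
Pairwise compatibility: gcd(m_i, m_j) must divide a_i - a_j for every pair.
Merge one congruence at a time:
  Start: x ≡ 3 (mod 8).
  Combine with x ≡ 4 (mod 6): gcd(8, 6) = 2, and 4 - 3 = 1 is NOT divisible by 2.
    ⇒ system is inconsistent (no integer solution).

No solution (the system is inconsistent).


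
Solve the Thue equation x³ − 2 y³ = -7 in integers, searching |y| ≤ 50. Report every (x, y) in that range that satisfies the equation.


The equation is x³ - 2y³ = -7. For fixed y, x³ = 2·y³ − 7, so a solution requires the RHS to be a perfect cube.
Strategy: iterate y from -50 to 50, compute RHS = 2·y³ − 7, and check whether it is a (positive or negative) perfect cube.
Check small values of y:
  y = 0: RHS = -7 is not a perfect cube.
  y = 1: RHS = -5 is not a perfect cube.
  y = -1: RHS = -9 is not a perfect cube.
  y = 2: RHS = 9 is not a perfect cube.
  y = -2: RHS = -23 is not a perfect cube.
  y = 3: RHS = 47 is not a perfect cube.
  y = -3: RHS = -61 is not a perfect cube.
Continuing the search up to |y| = 50 finds no solutions either.
No (x, y) in the scanned range satisfies the equation.

No integer solutions with |y| ≤ 50.


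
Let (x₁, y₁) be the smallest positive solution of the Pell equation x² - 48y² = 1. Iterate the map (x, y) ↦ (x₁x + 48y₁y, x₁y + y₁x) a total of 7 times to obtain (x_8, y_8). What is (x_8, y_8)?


Step 1: Find the fundamental solution (x₁, y₁) of x² - 48y² = 1.
  Expand √48 as a continued fraction. a₀ = ⌊√48⌋ = 6; iterate m_{k+1} = d_k·a_k − m_k, d_{k+1} = (48 − m_{k+1}²)/d_k, a_{k+1} = ⌊(a₀ + m_{k+1})/d_{k+1}⌋ (starting m₀ = 0, d₀ = 1), with convergents p_k = a_k·p_{k-1} + p_{k-2}, q_k = a_k·q_{k-1} + q_{k-2} (p₋₁ = 1, q₋₁ = 0):
  k = 0: a₀ = 6; p₀/q₀ = 6/1; p₀² − 48·q₀² = 36 − 48 = -12.
  k = 1: m = 6, d = 12, a = ⌊(6 + 6)/12⌋ = 1; p/q = (1·6 + 1)/(1·1 + 0) = 7/1; p² − 48·q² = 49 − 48 = 1.
  The first convergent with p² − 48·q² = 1 gives the fundamental solution (x₁, y₁) = (7, 1).
Step 2: Apply the recurrence (x_{n+1}, y_{n+1}) = (x₁x_n + 48y₁y_n, x₁y_n + y₁x_n) repeatedly.
  From (x_1, y_1) = (7, 1): x_2 = 7·7 + 48·1·1 = 97; y_2 = 7·1 + 1·7 = 14.
  From (x_2, y_2) = (97, 14): x_3 = 7·97 + 48·1·14 = 1351; y_3 = 7·14 + 1·97 = 195.
  From (x_3, y_3) = (1351, 195): x_4 = 7·1351 + 48·1·195 = 18817; y_4 = 7·195 + 1·1351 = 2716.
  From (x_4, y_4) = (18817, 2716): x_5 = 7·18817 + 48·1·2716 = 262087; y_5 = 7·2716 + 1·18817 = 37829.
  From (x_5, y_5) = (262087, 37829): x_6 = 7·262087 + 48·1·37829 = 3650401; y_6 = 7·37829 + 1·262087 = 526890.
  From (x_6, y_6) = (3650401, 526890): x_7 = 7·3650401 + 48·1·526890 = 50843527; y_7 = 7·526890 + 1·3650401 = 7338631.
  From (x_7, y_7) = (50843527, 7338631): x_8 = 7·50843527 + 48·1·7338631 = 708158977; y_8 = 7·7338631 + 1·50843527 = 102213944.
Step 3: Verify x_8² - 48·y_8² = 501489136705686529 - 501489136705686528 = 1 (should be 1). ✓

(x_1, y_1) = (7, 1); (x_8, y_8) = (708158977, 102213944).


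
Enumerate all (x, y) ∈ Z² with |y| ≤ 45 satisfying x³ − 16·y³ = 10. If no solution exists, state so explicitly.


The equation is x³ - 16y³ = 10. For fixed y, x³ = 16·y³ + 10, so a solution requires the RHS to be a perfect cube.
Strategy: iterate y from -45 to 45, compute RHS = 16·y³ + 10, and check whether it is a (positive or negative) perfect cube.
Check small values of y:
  y = 0: RHS = 10 is not a perfect cube.
  y = 1: RHS = 26 is not a perfect cube.
  y = -1: RHS = -6 is not a perfect cube.
  y = 2: RHS = 138 is not a perfect cube.
  y = -2: RHS = -118 is not a perfect cube.
  y = 3: RHS = 442 is not a perfect cube.
  y = -3: RHS = -422 is not a perfect cube.
Continuing the search up to |y| = 45 finds no solutions either.
No (x, y) in the scanned range satisfies the equation.

No integer solutions with |y| ≤ 45.


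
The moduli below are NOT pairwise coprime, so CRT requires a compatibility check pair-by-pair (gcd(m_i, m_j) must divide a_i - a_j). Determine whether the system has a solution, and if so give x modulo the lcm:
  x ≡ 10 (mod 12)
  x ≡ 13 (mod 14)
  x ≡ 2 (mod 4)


Moduli 12, 14, 4 are not pairwise coprime, so CRT works modulo lcm(m_i) when all pairwise compatibility conditions hold.
Pairwise compatibility: gcd(m_i, m_j) must divide a_i - a_j for every pair.
Merge one congruence at a time:
  Start: x ≡ 10 (mod 12).
  Combine with x ≡ 13 (mod 14): gcd(12, 14) = 2, and 13 - 10 = 3 is NOT divisible by 2.
    ⇒ system is inconsistent (no integer solution).

No solution (the system is inconsistent).


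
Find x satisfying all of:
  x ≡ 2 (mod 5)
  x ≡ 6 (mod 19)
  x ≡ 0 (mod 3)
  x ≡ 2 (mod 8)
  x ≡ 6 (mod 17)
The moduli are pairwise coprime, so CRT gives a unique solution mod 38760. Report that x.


Product of moduli M = 5 · 19 · 3 · 8 · 17 = 38760.
Merge one congruence at a time:
  Start: x ≡ 2 (mod 5).
  Combine with x ≡ 6 (mod 19); new modulus lcm = 95.
    Write x = 2 + 5·t and substitute into x ≡ 6 (mod 19): 5·t ≡ 6 − 2 = 4 (mod 19).
    The inverse of 5 mod 19 is 4 (since 5·4 = 20 = 1·19 + 1), so t ≡ 4·4 = 16 ≡ 16 (mod 19).
    Then x = 2 + 5·16 = 82, valid modulo lcm(5, 19) = 95: x ≡ 82 (mod 95).
  Combine with x ≡ 0 (mod 3); new modulus lcm = 285.
    Write x = 82 + 95·t and substitute into x ≡ 0 (mod 3): 95·t ≡ 0 − 82 = -82 (mod 3).
    Reduce coefficients mod 3: 2·t ≡ 2 (mod 3).
    The inverse of 2 mod 3 is 2 (since 2·2 = 4 = 1·3 + 1), so t ≡ 2·2 = 4 ≡ 1 (mod 3).
    Then x = 82 + 95·1 = 177, valid modulo lcm(95, 3) = 285: x ≡ 177 (mod 285).
  Combine with x ≡ 2 (mod 8); new modulus lcm = 2280.
    Write x = 177 + 285·t and substitute into x ≡ 2 (mod 8): 285·t ≡ 2 − 177 = -175 (mod 8).
    Reduce coefficients mod 8: 5·t ≡ 1 (mod 8).
    The inverse of 5 mod 8 is 5 (since 5·5 = 25 = 3·8 + 1), so t ≡ 5·1 = 5 ≡ 5 (mod 8).
    Then x = 177 + 285·5 = 1602, valid modulo lcm(285, 8) = 2280: x ≡ 1602 (mod 2280).
  Combine with x ≡ 6 (mod 17); new modulus lcm = 38760.
    Write x = 1602 + 2280·t and substitute into x ≡ 6 (mod 17): 2280·t ≡ 6 − 1602 = -1596 (mod 17).
    Reduce coefficients mod 17: 2·t ≡ 2 (mod 17).
    The inverse of 2 mod 17 is 9 (since 2·9 = 18 = 1·17 + 1), so t ≡ 9·2 = 18 ≡ 1 (mod 17).
    Then x = 1602 + 2280·1 = 3882, valid modulo lcm(2280, 17) = 38760: x ≡ 3882 (mod 38760).
Verify against each original: 3882 mod 5 = 2, 3882 mod 19 = 6, 3882 mod 3 = 0, 3882 mod 8 = 2, 3882 mod 17 = 6.

x ≡ 3882 (mod 38760).


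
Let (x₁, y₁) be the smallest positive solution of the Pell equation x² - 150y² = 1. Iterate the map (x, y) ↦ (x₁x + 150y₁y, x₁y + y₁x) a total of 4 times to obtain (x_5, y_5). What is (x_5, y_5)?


Step 1: Find the fundamental solution (x₁, y₁) of x² - 150y² = 1.
  Expand √150 as a continued fraction. a₀ = ⌊√150⌋ = 12; iterate m_{k+1} = d_k·a_k − m_k, d_{k+1} = (150 − m_{k+1}²)/d_k, a_{k+1} = ⌊(a₀ + m_{k+1})/d_{k+1}⌋ (starting m₀ = 0, d₀ = 1), with convergents p_k = a_k·p_{k-1} + p_{k-2}, q_k = a_k·q_{k-1} + q_{k-2} (p₋₁ = 1, q₋₁ = 0):
  k = 0: a₀ = 12; p₀/q₀ = 12/1; p₀² − 150·q₀² = 144 − 150 = -6.
  k = 1: m = 12, d = 6, a = ⌊(12 + 12)/6⌋ = 4; p/q = (4·12 + 1)/(4·1 + 0) = 49/4; p² − 150·q² = 2401 − 2400 = 1.
  The first convergent with p² − 150·q² = 1 gives the fundamental solution (x₁, y₁) = (49, 4).
Step 2: Apply the recurrence (x_{n+1}, y_{n+1}) = (x₁x_n + 150y₁y_n, x₁y_n + y₁x_n) repeatedly.
  From (x_1, y_1) = (49, 4): x_2 = 49·49 + 150·4·4 = 4801; y_2 = 49·4 + 4·49 = 392.
  From (x_2, y_2) = (4801, 392): x_3 = 49·4801 + 150·4·392 = 470449; y_3 = 49·392 + 4·4801 = 38412.
  From (x_3, y_3) = (470449, 38412): x_4 = 49·470449 + 150·4·38412 = 46099201; y_4 = 49·38412 + 4·470449 = 3763984.
  From (x_4, y_4) = (46099201, 3763984): x_5 = 49·46099201 + 150·4·3763984 = 4517251249; y_5 = 49·3763984 + 4·46099201 = 368832020.
Step 3: Verify x_5² - 150·y_5² = 20405558846592060001 - 20405558846592060000 = 1 (should be 1). ✓

(x_1, y_1) = (49, 4); (x_5, y_5) = (4517251249, 368832020).


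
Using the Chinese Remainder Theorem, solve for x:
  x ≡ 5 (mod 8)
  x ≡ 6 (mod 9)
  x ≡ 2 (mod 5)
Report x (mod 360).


Moduli 8, 9, 5 are pairwise coprime; by CRT there is a unique solution modulo M = 8 · 9 · 5 = 360.
Solve pairwise, accumulating the modulus:
  Start with x ≡ 5 (mod 8).
  Combine with x ≡ 6 (mod 9): since gcd(8, 9) = 1, we get a unique residue mod 72.
    Write x = 5 + 8·t and substitute into x ≡ 6 (mod 9): 8·t ≡ 6 − 5 = 1 (mod 9).
    The inverse of 8 mod 9 is 8 (since 8·8 = 64 = 7·9 + 1), so t ≡ 8·1 = 8 ≡ 8 (mod 9).
    Then x = 5 + 8·8 = 69, valid modulo lcm(8, 9) = 72: x ≡ 69 (mod 72).
  Combine with x ≡ 2 (mod 5): since gcd(72, 5) = 1, we get a unique residue mod 360.
    Write x = 69 + 72·t and substitute into x ≡ 2 (mod 5): 72·t ≡ 2 − 69 = -67 (mod 5).
    Reduce coefficients mod 5: 2·t ≡ 3 (mod 5).
    The inverse of 2 mod 5 is 3 (since 2·3 = 6 = 1·5 + 1), so t ≡ 3·3 = 9 ≡ 4 (mod 5).
    Then x = 69 + 72·4 = 357, valid modulo lcm(72, 5) = 360: x ≡ 357 (mod 360).
Verify: 357 mod 8 = 5 ✓, 357 mod 9 = 6 ✓, 357 mod 5 = 2 ✓.

x ≡ 357 (mod 360).


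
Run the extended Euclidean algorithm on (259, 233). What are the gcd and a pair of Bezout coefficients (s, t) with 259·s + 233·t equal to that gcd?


Euclidean algorithm on (259, 233) — divide until remainder is 0:
  259 = 1 · 233 + 26
  233 = 8 · 26 + 25
  26 = 1 · 25 + 1
  25 = 25 · 1 + 0
gcd(259, 233) = 1.
Track Bezout coefficients alongside the remainders: start with r₀ = 259 = a·1 + b·0 (s = 1, t = 0) and r₁ = 233 = a·0 + b·1 (s = 0, t = 1); each new remainder r_{k+1} = r_{k-1} − q_k·r_k inherits s_{k+1} = s_{k-1} − q_k·s_k, t_{k+1} = t_{k-1} − q_k·t_k, so r_k = a·s_k + b·t_k at every step:
  q = 1: r = 26, s = 1 − 1·0 = 1, t = 0 − 1·1 = -1  (check: 259·1 + 233·(-1) = 26)
  q = 8: r = 25, s = 0 − 8·1 = -8, t = 1 − 8·(-1) = 9  (check: 259·(-8) + 233·9 = 25)
  q = 1: r = 1, s = 1 − 1·(-8) = 9, t = -1 − 1·9 = -10  (check: 259·9 + 233·(-10) = 1)
The row with r = 1 (the gcd) gives the Bezout coefficients s = 9, t = -10.
Result: 259 · (9) + 233 · (-10) = 1.

gcd(259, 233) = 1; s = 9, t = -10 (check: 259·9 + 233·(-10) = 1).


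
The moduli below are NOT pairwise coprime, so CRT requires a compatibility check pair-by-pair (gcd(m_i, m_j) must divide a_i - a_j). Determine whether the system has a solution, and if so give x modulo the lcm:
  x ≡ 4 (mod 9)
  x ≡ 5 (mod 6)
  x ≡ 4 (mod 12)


Moduli 9, 6, 12 are not pairwise coprime, so CRT works modulo lcm(m_i) when all pairwise compatibility conditions hold.
Pairwise compatibility: gcd(m_i, m_j) must divide a_i - a_j for every pair.
Merge one congruence at a time:
  Start: x ≡ 4 (mod 9).
  Combine with x ≡ 5 (mod 6): gcd(9, 6) = 3, and 5 - 4 = 1 is NOT divisible by 3.
    ⇒ system is inconsistent (no integer solution).

No solution (the system is inconsistent).


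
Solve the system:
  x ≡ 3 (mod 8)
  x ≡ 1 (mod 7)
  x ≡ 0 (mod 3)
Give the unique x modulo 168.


Moduli 8, 7, 3 are pairwise coprime; by CRT there is a unique solution modulo M = 8 · 7 · 3 = 168.
Solve pairwise, accumulating the modulus:
  Start with x ≡ 3 (mod 8).
  Combine with x ≡ 1 (mod 7): since gcd(8, 7) = 1, we get a unique residue mod 56.
    Write x = 3 + 8·t and substitute into x ≡ 1 (mod 7): 8·t ≡ 1 − 3 = -2 (mod 7).
    Reduce coefficients mod 7: 1·t ≡ 5 (mod 7).
    So t ≡ 5 (mod 7).
    Then x = 3 + 8·5 = 43, valid modulo lcm(8, 7) = 56: x ≡ 43 (mod 56).
  Combine with x ≡ 0 (mod 3): since gcd(56, 3) = 1, we get a unique residue mod 168.
    Write x = 43 + 56·t and substitute into x ≡ 0 (mod 3): 56·t ≡ 0 − 43 = -43 (mod 3).
    Reduce coefficients mod 3: 2·t ≡ 2 (mod 3).
    The inverse of 2 mod 3 is 2 (since 2·2 = 4 = 1·3 + 1), so t ≡ 2·2 = 4 ≡ 1 (mod 3).
    Then x = 43 + 56·1 = 99, valid modulo lcm(56, 3) = 168: x ≡ 99 (mod 168).
Verify: 99 mod 8 = 3 ✓, 99 mod 7 = 1 ✓, 99 mod 3 = 0 ✓.

x ≡ 99 (mod 168).


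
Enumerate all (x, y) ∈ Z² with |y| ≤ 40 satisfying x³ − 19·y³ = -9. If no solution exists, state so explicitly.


The equation is x³ - 19y³ = -9. For fixed y, x³ = 19·y³ − 9, so a solution requires the RHS to be a perfect cube.
Strategy: iterate y from -40 to 40, compute RHS = 19·y³ − 9, and check whether it is a (positive or negative) perfect cube.
Check small values of y:
  y = 0: RHS = -9 is not a perfect cube.
  y = 1: RHS = 10 is not a perfect cube.
  y = -1: RHS = -28 is not a perfect cube.
  y = 2: RHS = 143 is not a perfect cube.
  y = -2: RHS = -161 is not a perfect cube.
  y = 3: RHS = 504 is not a perfect cube.
  y = -3: RHS = -522 is not a perfect cube.
Continuing the search up to |y| = 40 finds no solutions either.
No (x, y) in the scanned range satisfies the equation.

No integer solutions with |y| ≤ 40.


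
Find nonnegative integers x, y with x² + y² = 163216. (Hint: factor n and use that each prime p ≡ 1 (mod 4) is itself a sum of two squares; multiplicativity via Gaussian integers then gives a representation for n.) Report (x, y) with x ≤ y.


Step 1: Factor n = 163216 = 2^4 · 101^2.
Step 2: Check the mod-4 condition on each prime factor: 2 = 2 (special); 101 ≡ 1 (mod 4), exponent 2.
All primes ≡ 3 (mod 4) appear to even exponent (or don't appear), so by the two-squares theorem n IS expressible as a sum of two squares.
Step 3: Build a representation. Group n = k² · m with k = 4 and m = 101 · 101 = 10201 (a product of primes ≡ 1 (mod 4)); a representation of m scales to one of n via (k·x)² + (k·y)² = k²(x² + y²). Each prime p ≡ 1 (mod 4) is itself a sum of two squares; find a² by testing p − a² for a perfect square:
  101: 101 − 1² = 100 = 10² ⇒ 101 = 1² + 10².
  Combine using the Brahmagupta–Fibonacci identity (a² + b²)(c² + d²) = (ac − bd)² + (ad + bc)² = (ac + bd)² + (ad − bc)²:
  101 · 101 = 10201: from (1² + 10²)(1² + 10²), take (1·1 − 10·10, 1·10 + 10·1) = (1 − 100, 10 + 10) = (-99, 20); dropping signs (only squares matter) gives (99, 20); check 99² + 20² = 9801 + 400 = 10201 ✓.
  Scale by k = 4: (4·99, 4·20) = (396, 80).
Step 4: Order so x ≤ y and verify: 80² + 396² = 6400 + 156816 = 163216 = n. ✓

n = 163216 = 80² + 396² (one valid representation with x ≤ y).


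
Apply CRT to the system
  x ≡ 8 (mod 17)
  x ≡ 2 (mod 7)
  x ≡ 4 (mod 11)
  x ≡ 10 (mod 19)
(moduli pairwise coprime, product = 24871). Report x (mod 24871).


Product of moduli M = 17 · 7 · 11 · 19 = 24871.
Merge one congruence at a time:
  Start: x ≡ 8 (mod 17).
  Combine with x ≡ 2 (mod 7); new modulus lcm = 119.
    Write x = 8 + 17·t and substitute into x ≡ 2 (mod 7): 17·t ≡ 2 − 8 = -6 (mod 7).
    Reduce coefficients mod 7: 3·t ≡ 1 (mod 7).
    The inverse of 3 mod 7 is 5 (since 3·5 = 15 = 2·7 + 1), so t ≡ 5·1 = 5 ≡ 5 (mod 7).
    Then x = 8 + 17·5 = 93, valid modulo lcm(17, 7) = 119: x ≡ 93 (mod 119).
  Combine with x ≡ 4 (mod 11); new modulus lcm = 1309.
    Write x = 93 + 119·t and substitute into x ≡ 4 (mod 11): 119·t ≡ 4 − 93 = -89 (mod 11).
    Reduce coefficients mod 11: 9·t ≡ 10 (mod 11).
    The inverse of 9 mod 11 is 5 (since 9·5 = 45 = 4·11 + 1), so t ≡ 5·10 = 50 ≡ 6 (mod 11).
    Then x = 93 + 119·6 = 807, valid modulo lcm(119, 11) = 1309: x ≡ 807 (mod 1309).
  Combine with x ≡ 10 (mod 19); new modulus lcm = 24871.
    Write x = 807 + 1309·t and substitute into x ≡ 10 (mod 19): 1309·t ≡ 10 − 807 = -797 (mod 19).
    Reduce coefficients mod 19: 17·t ≡ 1 (mod 19).
    The inverse of 17 mod 19 is 9 (since 17·9 = 153 = 8·19 + 1), so t ≡ 9·1 = 9 ≡ 9 (mod 19).
    Then x = 807 + 1309·9 = 12588, valid modulo lcm(1309, 19) = 24871: x ≡ 12588 (mod 24871).
Verify against each original: 12588 mod 17 = 8, 12588 mod 7 = 2, 12588 mod 11 = 4, 12588 mod 19 = 10.

x ≡ 12588 (mod 24871).


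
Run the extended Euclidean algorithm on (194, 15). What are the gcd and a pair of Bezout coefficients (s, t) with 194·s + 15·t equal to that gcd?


Euclidean algorithm on (194, 15) — divide until remainder is 0:
  194 = 12 · 15 + 14
  15 = 1 · 14 + 1
  14 = 14 · 1 + 0
gcd(194, 15) = 1.
Track Bezout coefficients alongside the remainders: start with r₀ = 194 = a·1 + b·0 (s = 1, t = 0) and r₁ = 15 = a·0 + b·1 (s = 0, t = 1); each new remainder r_{k+1} = r_{k-1} − q_k·r_k inherits s_{k+1} = s_{k-1} − q_k·s_k, t_{k+1} = t_{k-1} − q_k·t_k, so r_k = a·s_k + b·t_k at every step:
  q = 12: r = 14, s = 1 − 12·0 = 1, t = 0 − 12·1 = -12  (check: 194·1 + 15·(-12) = 14)
  q = 1: r = 1, s = 0 − 1·1 = -1, t = 1 − 1·(-12) = 13  (check: 194·(-1) + 15·13 = 1)
The row with r = 1 (the gcd) gives the Bezout coefficients s = -1, t = 13.
Result: 194 · (-1) + 15 · (13) = 1.

gcd(194, 15) = 1; s = -1, t = 13 (check: 194·(-1) + 15·13 = 1).


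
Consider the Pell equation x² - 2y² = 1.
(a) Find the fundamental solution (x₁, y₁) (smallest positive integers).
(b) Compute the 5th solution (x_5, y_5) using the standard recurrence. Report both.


Step 1: Find the fundamental solution (x₁, y₁) of x² - 2y² = 1.
  Expand √2 as a continued fraction. a₀ = ⌊√2⌋ = 1; iterate m_{k+1} = d_k·a_k − m_k, d_{k+1} = (2 − m_{k+1}²)/d_k, a_{k+1} = ⌊(a₀ + m_{k+1})/d_{k+1}⌋ (starting m₀ = 0, d₀ = 1), with convergents p_k = a_k·p_{k-1} + p_{k-2}, q_k = a_k·q_{k-1} + q_{k-2} (p₋₁ = 1, q₋₁ = 0):
  k = 0: a₀ = 1; p₀/q₀ = 1/1; p₀² − 2·q₀² = 1 − 2 = -1.
  k = 1: m = 1, d = 1, a = ⌊(1 + 1)/1⌋ = 2; p/q = (2·1 + 1)/(2·1 + 0) = 3/2; p² − 2·q² = 9 − 8 = 1.
  The first convergent with p² − 2·q² = 1 gives the fundamental solution (x₁, y₁) = (3, 2).
Step 2: Apply the recurrence (x_{n+1}, y_{n+1}) = (x₁x_n + 2y₁y_n, x₁y_n + y₁x_n) repeatedly.
  From (x_1, y_1) = (3, 2): x_2 = 3·3 + 2·2·2 = 17; y_2 = 3·2 + 2·3 = 12.
  From (x_2, y_2) = (17, 12): x_3 = 3·17 + 2·2·12 = 99; y_3 = 3·12 + 2·17 = 70.
  From (x_3, y_3) = (99, 70): x_4 = 3·99 + 2·2·70 = 577; y_4 = 3·70 + 2·99 = 408.
  From (x_4, y_4) = (577, 408): x_5 = 3·577 + 2·2·408 = 3363; y_5 = 3·408 + 2·577 = 2378.
Step 3: Verify x_5² - 2·y_5² = 11309769 - 11309768 = 1 (should be 1). ✓

(x_1, y_1) = (3, 2); (x_5, y_5) = (3363, 2378).


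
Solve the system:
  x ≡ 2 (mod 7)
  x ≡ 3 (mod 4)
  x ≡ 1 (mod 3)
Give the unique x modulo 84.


Moduli 7, 4, 3 are pairwise coprime; by CRT there is a unique solution modulo M = 7 · 4 · 3 = 84.
Solve pairwise, accumulating the modulus:
  Start with x ≡ 2 (mod 7).
  Combine with x ≡ 3 (mod 4): since gcd(7, 4) = 1, we get a unique residue mod 28.
    Write x = 2 + 7·t and substitute into x ≡ 3 (mod 4): 7·t ≡ 3 − 2 = 1 (mod 4).
    Reduce coefficients mod 4: 3·t ≡ 1 (mod 4).
    The inverse of 3 mod 4 is 3 (since 3·3 = 9 = 2·4 + 1), so t ≡ 3·1 = 3 ≡ 3 (mod 4).
    Then x = 2 + 7·3 = 23, valid modulo lcm(7, 4) = 28: x ≡ 23 (mod 28).
  Combine with x ≡ 1 (mod 3): since gcd(28, 3) = 1, we get a unique residue mod 84.
    Write x = 23 + 28·t and substitute into x ≡ 1 (mod 3): 28·t ≡ 1 − 23 = -22 (mod 3).
    Reduce coefficients mod 3: 1·t ≡ 2 (mod 3).
    So t ≡ 2 (mod 3).
    Then x = 23 + 28·2 = 79, valid modulo lcm(28, 3) = 84: x ≡ 79 (mod 84).
Verify: 79 mod 7 = 2 ✓, 79 mod 4 = 3 ✓, 79 mod 3 = 1 ✓.

x ≡ 79 (mod 84).


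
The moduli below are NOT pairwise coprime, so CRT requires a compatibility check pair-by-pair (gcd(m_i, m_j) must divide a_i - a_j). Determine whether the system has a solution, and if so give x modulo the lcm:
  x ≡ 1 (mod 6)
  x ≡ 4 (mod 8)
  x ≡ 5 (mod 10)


Moduli 6, 8, 10 are not pairwise coprime, so CRT works modulo lcm(m_i) when all pairwise compatibility conditions hold.
Pairwise compatibility: gcd(m_i, m_j) must divide a_i - a_j for every pair.
Merge one congruence at a time:
  Start: x ≡ 1 (mod 6).
  Combine with x ≡ 4 (mod 8): gcd(6, 8) = 2, and 4 - 1 = 3 is NOT divisible by 2.
    ⇒ system is inconsistent (no integer solution).

No solution (the system is inconsistent).


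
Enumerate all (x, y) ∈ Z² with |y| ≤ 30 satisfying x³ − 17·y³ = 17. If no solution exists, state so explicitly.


The equation is x³ - 17y³ = 17. For fixed y, x³ = 17·y³ + 17, so a solution requires the RHS to be a perfect cube.
Strategy: iterate y from -30 to 30, compute RHS = 17·y³ + 17, and check whether it is a (positive or negative) perfect cube.
Check small values of y:
  y = 0: RHS = 17 is not a perfect cube.
  y = 1: RHS = 34 is not a perfect cube.
  y = -1: RHS = 0 = (0)³ ⇒ x = 0 works.
  y = 2: RHS = 153 is not a perfect cube.
  y = -2: RHS = -119 is not a perfect cube.
  y = 3: RHS = 476 is not a perfect cube.
  y = -3: RHS = -442 is not a perfect cube.
Continuing the search up to |y| = 30 finds no further solutions beyond those listed.
Collected solutions: (0, -1).

Solutions (with |y| ≤ 30): (0, -1).


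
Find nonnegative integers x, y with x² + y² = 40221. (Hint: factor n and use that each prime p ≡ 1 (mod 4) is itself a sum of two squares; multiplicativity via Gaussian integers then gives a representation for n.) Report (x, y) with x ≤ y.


Step 1: Factor n = 40221 = 3^2 · 41 · 109.
Step 2: Check the mod-4 condition on each prime factor: 3 ≡ 3 (mod 4), exponent 2 (must be even); 41 ≡ 1 (mod 4), exponent 1; 109 ≡ 1 (mod 4), exponent 1.
All primes ≡ 3 (mod 4) appear to even exponent (or don't appear), so by the two-squares theorem n IS expressible as a sum of two squares.
Step 3: Build a representation. Group n = k² · m with k = 3 and m = 41 · 109 = 4469 (a product of primes ≡ 1 (mod 4)); a representation of m scales to one of n via (k·x)² + (k·y)² = k²(x² + y²). Each prime p ≡ 1 (mod 4) is itself a sum of two squares; find a² by testing p − a² for a perfect square:
  41: 41 − 1² = 40, 41 − 2² = 37, 41 − 3² = 32, 41 − 4² = 25 = 5² ⇒ 41 = 4² + 5².
  109: 109 − 1² = 108, 109 − 2² = 105, 109 − 3² = 100 = 10² ⇒ 109 = 3² + 10².
  Combine using the Brahmagupta–Fibonacci identity (a² + b²)(c² + d²) = (ac − bd)² + (ad + bc)² = (ac + bd)² + (ad − bc)²:
  41 · 109 = 4469: from (4² + 5²)(3² + 10²), take (4·3 − 5·10, 4·10 + 5·3) = (12 − 50, 40 + 15) = (-38, 55); dropping signs (only squares matter) gives (38, 55); check 38² + 55² = 1444 + 3025 = 4469 ✓.
  Scale by k = 3: (3·38, 3·55) = (114, 165).
Step 4: Order so x ≤ y and verify: 114² + 165² = 12996 + 27225 = 40221 = n. ✓

n = 40221 = 114² + 165² (one valid representation with x ≤ y).


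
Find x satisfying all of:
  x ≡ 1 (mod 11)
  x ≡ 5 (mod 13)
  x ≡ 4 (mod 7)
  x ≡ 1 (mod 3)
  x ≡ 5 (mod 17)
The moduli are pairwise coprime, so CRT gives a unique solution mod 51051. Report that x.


Product of moduli M = 11 · 13 · 7 · 3 · 17 = 51051.
Merge one congruence at a time:
  Start: x ≡ 1 (mod 11).
  Combine with x ≡ 5 (mod 13); new modulus lcm = 143.
    Write x = 1 + 11·t and substitute into x ≡ 5 (mod 13): 11·t ≡ 5 − 1 = 4 (mod 13).
    The inverse of 11 mod 13 is 6 (since 11·6 = 66 = 5·13 + 1), so t ≡ 6·4 = 24 ≡ 11 (mod 13).
    Then x = 1 + 11·11 = 122, valid modulo lcm(11, 13) = 143: x ≡ 122 (mod 143).
  Combine with x ≡ 4 (mod 7); new modulus lcm = 1001.
    Write x = 122 + 143·t and substitute into x ≡ 4 (mod 7): 143·t ≡ 4 − 122 = -118 (mod 7).
    Reduce coefficients mod 7: 3·t ≡ 1 (mod 7).
    The inverse of 3 mod 7 is 5 (since 3·5 = 15 = 2·7 + 1), so t ≡ 5·1 = 5 ≡ 5 (mod 7).
    Then x = 122 + 143·5 = 837, valid modulo lcm(143, 7) = 1001: x ≡ 837 (mod 1001).
  Combine with x ≡ 1 (mod 3); new modulus lcm = 3003.
    Write x = 837 + 1001·t and substitute into x ≡ 1 (mod 3): 1001·t ≡ 1 − 837 = -836 (mod 3).
    Reduce coefficients mod 3: 2·t ≡ 1 (mod 3).
    The inverse of 2 mod 3 is 2 (since 2·2 = 4 = 1·3 + 1), so t ≡ 2·1 = 2 ≡ 2 (mod 3).
    Then x = 837 + 1001·2 = 2839, valid modulo lcm(1001, 3) = 3003: x ≡ 2839 (mod 3003).
  Combine with x ≡ 5 (mod 17); new modulus lcm = 51051.
    Write x = 2839 + 3003·t and substitute into x ≡ 5 (mod 17): 3003·t ≡ 5 − 2839 = -2834 (mod 17).
    Reduce coefficients mod 17: 11·t ≡ 5 (mod 17).
    The inverse of 11 mod 17 is 14 (since 11·14 = 154 = 9·17 + 1), so t ≡ 14·5 = 70 ≡ 2 (mod 17).
    Then x = 2839 + 3003·2 = 8845, valid modulo lcm(3003, 17) = 51051: x ≡ 8845 (mod 51051).
Verify against each original: 8845 mod 11 = 1, 8845 mod 13 = 5, 8845 mod 7 = 4, 8845 mod 3 = 1, 8845 mod 17 = 5.

x ≡ 8845 (mod 51051).
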